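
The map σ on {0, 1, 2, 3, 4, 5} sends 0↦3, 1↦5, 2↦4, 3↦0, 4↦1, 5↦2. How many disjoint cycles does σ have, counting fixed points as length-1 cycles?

Cycle decomposition: (0 3) (1 5 2 4).
2 cycles.

2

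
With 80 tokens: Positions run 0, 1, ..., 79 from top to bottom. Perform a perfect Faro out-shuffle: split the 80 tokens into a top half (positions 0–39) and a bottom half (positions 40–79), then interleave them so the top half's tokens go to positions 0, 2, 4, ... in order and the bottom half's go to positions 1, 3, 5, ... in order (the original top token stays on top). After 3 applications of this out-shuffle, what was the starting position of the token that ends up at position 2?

Work backwards from position 2, undoing one out-shuffle at a time:
2 ← 1 ← 40 ← 20
So the token now at position 2 started at position 20.

20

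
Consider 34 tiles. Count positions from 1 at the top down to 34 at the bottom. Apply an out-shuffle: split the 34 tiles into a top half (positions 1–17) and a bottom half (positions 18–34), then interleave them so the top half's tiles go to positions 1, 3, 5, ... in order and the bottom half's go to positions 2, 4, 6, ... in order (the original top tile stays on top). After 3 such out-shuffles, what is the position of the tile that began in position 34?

34

Position 34 is a fixed point of every out-shuffle, so the tile never moves.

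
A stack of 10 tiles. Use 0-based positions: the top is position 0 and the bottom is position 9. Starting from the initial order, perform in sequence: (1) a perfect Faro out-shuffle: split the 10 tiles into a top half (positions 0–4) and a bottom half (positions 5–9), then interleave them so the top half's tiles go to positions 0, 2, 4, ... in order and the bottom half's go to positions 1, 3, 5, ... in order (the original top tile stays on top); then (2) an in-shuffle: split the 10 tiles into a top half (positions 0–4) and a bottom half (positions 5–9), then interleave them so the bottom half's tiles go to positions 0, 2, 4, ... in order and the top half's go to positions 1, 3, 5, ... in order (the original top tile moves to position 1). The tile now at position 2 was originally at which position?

Undo the operations in reverse order, starting from position 2:
  undo op 2 (in-shuffle, from bottom half): 2 ← 6
  undo op 1 (out-shuffle, from top half): 6 ← 3
So the tile at position 2 came from original position 3.

3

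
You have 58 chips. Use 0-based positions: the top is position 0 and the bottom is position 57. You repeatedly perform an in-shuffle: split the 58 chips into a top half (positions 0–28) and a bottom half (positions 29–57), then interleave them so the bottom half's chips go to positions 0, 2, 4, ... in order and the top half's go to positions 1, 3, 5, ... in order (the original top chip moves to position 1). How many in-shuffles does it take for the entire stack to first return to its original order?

58

The in-shuffle permutes the 58 positions with cycle lengths [58].
Every chip is home exactly when every cycle has completed a whole number of laps, i.e. after lcm(58) = 58 in-shuffles.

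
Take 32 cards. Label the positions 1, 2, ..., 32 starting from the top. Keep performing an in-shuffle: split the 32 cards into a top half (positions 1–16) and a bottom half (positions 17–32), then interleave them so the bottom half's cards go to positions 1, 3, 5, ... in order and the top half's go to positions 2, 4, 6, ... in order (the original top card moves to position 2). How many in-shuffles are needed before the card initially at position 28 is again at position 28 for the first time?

10

Follow position 28 under repeated in-shuffles:
28 → 23 → 13 → 26 → 19 → 5 → 10 → 20 → 7 → 14 → 28
It first returns after 10 in-shuffles.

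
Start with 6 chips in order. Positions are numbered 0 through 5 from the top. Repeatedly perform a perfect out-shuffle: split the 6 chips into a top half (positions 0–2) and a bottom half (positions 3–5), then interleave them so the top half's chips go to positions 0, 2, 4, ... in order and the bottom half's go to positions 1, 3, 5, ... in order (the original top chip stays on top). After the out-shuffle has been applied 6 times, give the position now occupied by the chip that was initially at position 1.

Track the chip's position through each out-shuffle:
1 → 2 → 4 → 3 → 1 → 2 → 4

4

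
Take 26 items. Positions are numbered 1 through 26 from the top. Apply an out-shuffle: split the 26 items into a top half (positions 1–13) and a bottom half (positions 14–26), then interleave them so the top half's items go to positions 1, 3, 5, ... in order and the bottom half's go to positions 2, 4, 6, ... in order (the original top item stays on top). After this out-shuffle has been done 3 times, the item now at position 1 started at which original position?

1

Work backwards from position 1, undoing one out-shuffle at a time:
1 ← 1 ← 1 ← 1
So the item now at position 1 started at position 1.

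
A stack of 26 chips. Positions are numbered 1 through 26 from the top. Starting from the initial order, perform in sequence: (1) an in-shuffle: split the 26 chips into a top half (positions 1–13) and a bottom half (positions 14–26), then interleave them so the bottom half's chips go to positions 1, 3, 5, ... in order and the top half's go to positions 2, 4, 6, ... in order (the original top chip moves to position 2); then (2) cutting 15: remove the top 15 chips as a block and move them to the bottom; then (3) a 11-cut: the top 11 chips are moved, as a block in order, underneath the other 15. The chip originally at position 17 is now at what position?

Track the chip from position 17 forward through each operation:
  after op 1 (in-shuffle): 17 → 7
  after op 2 (cut 15): 7 → 18
  after op 3 (cut 11): 18 → 7

7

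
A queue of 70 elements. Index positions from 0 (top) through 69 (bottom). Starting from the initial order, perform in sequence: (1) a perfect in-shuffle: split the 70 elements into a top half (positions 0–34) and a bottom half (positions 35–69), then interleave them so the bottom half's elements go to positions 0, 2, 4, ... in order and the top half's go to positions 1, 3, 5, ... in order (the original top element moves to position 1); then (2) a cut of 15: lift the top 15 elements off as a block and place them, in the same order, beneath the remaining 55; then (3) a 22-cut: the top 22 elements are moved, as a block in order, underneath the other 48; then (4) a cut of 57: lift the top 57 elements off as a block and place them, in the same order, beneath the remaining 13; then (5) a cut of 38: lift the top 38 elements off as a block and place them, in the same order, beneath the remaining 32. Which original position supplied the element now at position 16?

39

Undo the operations in reverse order, starting from position 16:
  undo op 5 (cut 38): 16 ← 54
  undo op 4 (cut 57): 54 ← 41
  undo op 3 (cut 22): 41 ← 63
  undo op 2 (cut 15): 63 ← 8
  undo op 1 (in-shuffle, from bottom half): 8 ← 39
So the element at position 16 came from original position 39.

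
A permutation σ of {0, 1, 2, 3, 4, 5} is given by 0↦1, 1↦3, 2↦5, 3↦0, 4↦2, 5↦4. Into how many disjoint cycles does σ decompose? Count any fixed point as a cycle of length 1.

2

Cycle decomposition: (0 1 3) (2 5 4).
2 cycles.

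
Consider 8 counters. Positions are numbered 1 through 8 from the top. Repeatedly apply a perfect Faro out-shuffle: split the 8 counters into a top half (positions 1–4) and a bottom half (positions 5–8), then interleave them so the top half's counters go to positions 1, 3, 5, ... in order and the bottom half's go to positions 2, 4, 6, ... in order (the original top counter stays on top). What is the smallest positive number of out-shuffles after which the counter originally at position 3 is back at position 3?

Follow position 3 under repeated out-shuffles:
3 → 5 → 2 → 3
It first returns after 3 out-shuffles.

3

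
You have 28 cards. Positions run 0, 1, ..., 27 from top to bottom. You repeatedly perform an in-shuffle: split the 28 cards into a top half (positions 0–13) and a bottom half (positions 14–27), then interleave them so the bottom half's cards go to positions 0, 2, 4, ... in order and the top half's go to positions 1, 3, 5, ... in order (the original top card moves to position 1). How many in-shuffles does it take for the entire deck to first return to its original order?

The in-shuffle permutes the 28 positions with cycle lengths [28].
Every card is home exactly when every cycle has completed a whole number of laps, i.e. after lcm(28) = 28 in-shuffles.

28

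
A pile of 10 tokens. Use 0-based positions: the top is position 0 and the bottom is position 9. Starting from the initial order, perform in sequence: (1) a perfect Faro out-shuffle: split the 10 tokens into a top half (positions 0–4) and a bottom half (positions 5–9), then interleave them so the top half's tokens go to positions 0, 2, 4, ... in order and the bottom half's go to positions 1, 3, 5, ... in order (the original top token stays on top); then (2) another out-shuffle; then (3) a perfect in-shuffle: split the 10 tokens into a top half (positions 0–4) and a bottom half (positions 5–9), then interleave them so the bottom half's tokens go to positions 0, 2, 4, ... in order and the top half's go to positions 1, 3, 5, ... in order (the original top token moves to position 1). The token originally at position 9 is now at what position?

Track the token from position 9 forward through each operation:
  after op 1 (out-shuffle): 9 → 9
  after op 2 (out-shuffle): 9 → 9
  after op 3 (in-shuffle): 9 → 8

8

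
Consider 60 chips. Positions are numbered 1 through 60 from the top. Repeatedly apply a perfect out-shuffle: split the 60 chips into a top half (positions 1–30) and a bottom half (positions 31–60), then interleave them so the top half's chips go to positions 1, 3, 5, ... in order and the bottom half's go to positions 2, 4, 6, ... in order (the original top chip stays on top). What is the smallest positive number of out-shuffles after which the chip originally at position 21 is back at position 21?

58

Follow position 21 under repeated out-shuffles:
21 → 41 → 22 → 43 → 26 → 51 → 42 → 24 → ... → 21 (length 58)
It first returns after 58 out-shuffles.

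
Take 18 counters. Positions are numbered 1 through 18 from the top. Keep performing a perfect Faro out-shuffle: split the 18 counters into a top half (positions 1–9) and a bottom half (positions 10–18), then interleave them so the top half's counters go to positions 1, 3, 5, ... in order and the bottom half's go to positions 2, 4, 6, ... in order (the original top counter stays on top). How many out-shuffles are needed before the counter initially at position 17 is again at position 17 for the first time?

Follow position 17 under repeated out-shuffles:
17 → 16 → 14 → 10 → 2 → 3 → 5 → 9 → 17
It first returns after 8 out-shuffles.

8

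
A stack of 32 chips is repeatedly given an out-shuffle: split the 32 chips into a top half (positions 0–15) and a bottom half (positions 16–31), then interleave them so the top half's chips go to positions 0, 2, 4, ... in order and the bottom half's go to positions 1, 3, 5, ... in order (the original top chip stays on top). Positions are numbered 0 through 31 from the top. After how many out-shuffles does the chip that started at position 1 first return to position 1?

Follow position 1 under repeated out-shuffles:
1 → 2 → 4 → 8 → 16 → 1
It first returns after 5 out-shuffles.

5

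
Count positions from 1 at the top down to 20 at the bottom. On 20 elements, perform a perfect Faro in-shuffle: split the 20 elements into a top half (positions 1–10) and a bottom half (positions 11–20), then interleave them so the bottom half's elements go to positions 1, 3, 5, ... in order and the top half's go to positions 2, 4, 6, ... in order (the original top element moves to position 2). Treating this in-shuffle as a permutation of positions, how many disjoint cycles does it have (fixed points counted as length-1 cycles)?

5

Trace each unvisited position around until it returns:
(1 2 4 8 16 11) (3 6 12) (5 10 20 19 17 13) (7 14) (9 18 15)
5 cycles in total.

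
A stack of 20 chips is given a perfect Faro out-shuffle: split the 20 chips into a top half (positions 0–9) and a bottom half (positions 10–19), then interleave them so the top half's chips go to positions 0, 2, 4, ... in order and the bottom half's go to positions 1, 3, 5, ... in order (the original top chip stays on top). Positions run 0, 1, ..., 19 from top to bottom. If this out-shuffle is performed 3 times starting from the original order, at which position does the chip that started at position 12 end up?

1

Track the chip's position through each out-shuffle:
12 → 5 → 10 → 1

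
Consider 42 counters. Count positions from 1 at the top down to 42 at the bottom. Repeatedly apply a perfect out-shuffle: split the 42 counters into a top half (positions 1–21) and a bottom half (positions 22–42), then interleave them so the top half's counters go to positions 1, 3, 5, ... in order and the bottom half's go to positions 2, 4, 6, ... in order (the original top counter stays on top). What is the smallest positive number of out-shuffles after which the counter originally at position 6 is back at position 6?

Follow position 6 under repeated out-shuffles:
6 → 11 → 21 → 41 → 40 → 38 → 34 → 26 → 10 → 19 → 37 → 32 → 22 → 2 → 3 → 5 → 9 → 17 → 33 → 24 → 6
It first returns after 20 out-shuffles.

20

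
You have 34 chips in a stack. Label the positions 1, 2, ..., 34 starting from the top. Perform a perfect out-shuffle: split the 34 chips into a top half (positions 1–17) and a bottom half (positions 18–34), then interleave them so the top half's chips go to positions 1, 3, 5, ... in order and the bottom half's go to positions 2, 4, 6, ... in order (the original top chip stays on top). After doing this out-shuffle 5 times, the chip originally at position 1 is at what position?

1

Position 1 is a fixed point of every out-shuffle, so the chip never moves.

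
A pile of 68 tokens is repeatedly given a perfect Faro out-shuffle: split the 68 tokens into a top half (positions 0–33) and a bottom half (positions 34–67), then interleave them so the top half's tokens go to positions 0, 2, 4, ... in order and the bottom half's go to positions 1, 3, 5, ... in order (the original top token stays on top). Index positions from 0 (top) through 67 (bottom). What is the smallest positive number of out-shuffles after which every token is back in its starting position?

The out-shuffle permutes the 68 positions with cycle lengths [1, 1, 66].
Every token is home exactly when every cycle has completed a whole number of laps, i.e. after lcm(1, 66) = 66 out-shuffles.

66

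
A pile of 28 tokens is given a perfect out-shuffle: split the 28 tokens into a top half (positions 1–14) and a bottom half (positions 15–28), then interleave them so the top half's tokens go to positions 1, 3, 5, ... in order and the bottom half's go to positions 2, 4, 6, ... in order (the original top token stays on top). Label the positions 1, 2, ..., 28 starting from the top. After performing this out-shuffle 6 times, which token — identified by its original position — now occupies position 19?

19

Work backwards from position 19, undoing one out-shuffle at a time:
19 ← 10 ← 19 ← 10 ← 19 ← 10 ← 19
So the token now at position 19 started at position 19.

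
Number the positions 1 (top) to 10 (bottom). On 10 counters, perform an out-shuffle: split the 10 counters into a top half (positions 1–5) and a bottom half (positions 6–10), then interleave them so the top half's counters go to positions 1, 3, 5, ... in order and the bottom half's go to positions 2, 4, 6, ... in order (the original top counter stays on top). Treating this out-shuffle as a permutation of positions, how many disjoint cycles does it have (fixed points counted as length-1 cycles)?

4

Trace each unvisited position around until it returns:
(1) (2 3 5 9 8 6) (4 7) (10)
4 cycles in total.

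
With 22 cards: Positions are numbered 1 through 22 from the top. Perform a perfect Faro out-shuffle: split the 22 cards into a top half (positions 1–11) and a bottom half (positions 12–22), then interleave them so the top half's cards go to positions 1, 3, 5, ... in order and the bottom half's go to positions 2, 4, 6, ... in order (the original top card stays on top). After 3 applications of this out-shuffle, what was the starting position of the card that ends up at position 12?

5

Work backwards from position 12, undoing one out-shuffle at a time:
12 ← 17 ← 9 ← 5
So the card now at position 12 started at position 5.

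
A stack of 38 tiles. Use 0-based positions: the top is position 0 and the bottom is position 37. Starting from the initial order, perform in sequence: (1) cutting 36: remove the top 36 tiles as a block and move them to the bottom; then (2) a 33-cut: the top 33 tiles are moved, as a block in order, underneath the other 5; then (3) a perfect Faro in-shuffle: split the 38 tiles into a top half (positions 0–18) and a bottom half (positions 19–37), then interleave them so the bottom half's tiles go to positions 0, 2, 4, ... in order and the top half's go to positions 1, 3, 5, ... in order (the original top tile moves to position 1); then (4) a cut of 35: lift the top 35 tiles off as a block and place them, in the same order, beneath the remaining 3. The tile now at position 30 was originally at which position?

6

Undo the operations in reverse order, starting from position 30:
  undo op 4 (cut 35): 30 ← 27
  undo op 3 (in-shuffle, from top half): 27 ← 13
  undo op 2 (cut 33): 13 ← 8
  undo op 1 (cut 36): 8 ← 6
So the tile at position 30 came from original position 6.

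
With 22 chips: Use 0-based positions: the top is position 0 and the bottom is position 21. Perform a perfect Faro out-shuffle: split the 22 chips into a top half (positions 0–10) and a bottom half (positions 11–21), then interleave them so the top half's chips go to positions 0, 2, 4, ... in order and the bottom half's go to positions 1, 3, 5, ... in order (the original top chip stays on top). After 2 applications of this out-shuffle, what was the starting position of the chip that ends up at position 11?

8

Work backwards from position 11, undoing one out-shuffle at a time:
11 ← 16 ← 8
So the chip now at position 11 started at position 8.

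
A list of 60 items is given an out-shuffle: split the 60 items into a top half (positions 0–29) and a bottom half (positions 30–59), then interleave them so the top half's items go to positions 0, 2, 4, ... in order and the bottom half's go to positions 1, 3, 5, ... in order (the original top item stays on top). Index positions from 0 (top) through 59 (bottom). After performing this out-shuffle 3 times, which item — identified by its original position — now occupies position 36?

Work backwards from position 36, undoing one out-shuffle at a time:
36 ← 18 ← 9 ← 34
So the item now at position 36 started at position 34.

34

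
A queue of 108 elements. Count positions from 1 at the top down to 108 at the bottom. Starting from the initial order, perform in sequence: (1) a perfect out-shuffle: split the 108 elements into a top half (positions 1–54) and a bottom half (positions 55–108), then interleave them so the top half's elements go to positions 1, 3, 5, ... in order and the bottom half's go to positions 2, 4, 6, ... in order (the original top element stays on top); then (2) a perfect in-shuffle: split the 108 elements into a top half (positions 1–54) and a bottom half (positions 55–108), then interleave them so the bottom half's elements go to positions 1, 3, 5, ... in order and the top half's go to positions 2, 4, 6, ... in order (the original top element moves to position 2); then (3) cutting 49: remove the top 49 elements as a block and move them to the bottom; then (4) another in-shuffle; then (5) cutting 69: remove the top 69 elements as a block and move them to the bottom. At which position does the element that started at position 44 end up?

Track the element from position 44 forward through each operation:
  after op 1 (out-shuffle): 44 → 87
  after op 2 (in-shuffle): 87 → 65
  after op 3 (cut 49): 65 → 16
  after op 4 (in-shuffle): 16 → 32
  after op 5 (cut 69): 32 → 71

71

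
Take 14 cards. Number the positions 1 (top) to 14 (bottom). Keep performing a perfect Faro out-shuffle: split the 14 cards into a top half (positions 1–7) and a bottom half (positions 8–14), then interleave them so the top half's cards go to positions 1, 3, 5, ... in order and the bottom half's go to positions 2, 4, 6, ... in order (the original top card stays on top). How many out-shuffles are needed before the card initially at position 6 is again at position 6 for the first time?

Follow position 6 under repeated out-shuffles:
6 → 11 → 8 → 2 → 3 → 5 → 9 → 4 → 7 → 13 → 12 → 10 → 6
It first returns after 12 out-shuffles.

12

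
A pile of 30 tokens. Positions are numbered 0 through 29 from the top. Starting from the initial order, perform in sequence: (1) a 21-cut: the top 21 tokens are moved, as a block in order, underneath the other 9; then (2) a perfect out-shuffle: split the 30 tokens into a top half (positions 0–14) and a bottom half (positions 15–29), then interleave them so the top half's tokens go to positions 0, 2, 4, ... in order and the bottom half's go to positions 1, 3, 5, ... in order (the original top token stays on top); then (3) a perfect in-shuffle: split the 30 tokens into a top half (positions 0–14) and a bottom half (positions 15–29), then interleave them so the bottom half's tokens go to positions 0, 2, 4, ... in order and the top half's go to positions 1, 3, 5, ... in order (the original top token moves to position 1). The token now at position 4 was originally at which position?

Undo the operations in reverse order, starting from position 4:
  undo op 3 (in-shuffle, from bottom half): 4 ← 17
  undo op 2 (out-shuffle, from bottom half): 17 ← 23
  undo op 1 (cut 21): 23 ← 14
So the token at position 4 came from original position 14.

14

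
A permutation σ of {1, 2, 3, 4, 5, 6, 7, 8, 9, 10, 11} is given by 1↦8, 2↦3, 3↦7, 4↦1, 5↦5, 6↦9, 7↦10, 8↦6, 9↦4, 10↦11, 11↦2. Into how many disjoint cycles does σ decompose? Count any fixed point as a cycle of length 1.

Cycle decomposition: (1 8 6 9 4) (2 3 7 10 11) (5).
3 cycles.

3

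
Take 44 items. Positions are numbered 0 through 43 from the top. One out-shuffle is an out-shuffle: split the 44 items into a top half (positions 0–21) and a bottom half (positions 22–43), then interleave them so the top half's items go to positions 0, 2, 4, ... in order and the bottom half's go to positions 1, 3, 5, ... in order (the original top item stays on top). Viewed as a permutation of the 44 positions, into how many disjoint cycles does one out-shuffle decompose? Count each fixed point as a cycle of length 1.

5

Trace each unvisited position around until it returns:
(0) (1 2 4 8 16 32 ... len 14) (3 6 12 24 5 10 ... len 14) (7 14 28 13 26 9 ... len 14) (43)
5 cycles in total.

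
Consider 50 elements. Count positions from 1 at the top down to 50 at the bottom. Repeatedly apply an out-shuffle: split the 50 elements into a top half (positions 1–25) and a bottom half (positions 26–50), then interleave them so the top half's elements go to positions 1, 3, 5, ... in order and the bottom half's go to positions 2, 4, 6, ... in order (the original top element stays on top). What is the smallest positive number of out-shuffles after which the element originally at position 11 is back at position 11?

21

Follow position 11 under repeated out-shuffles:
11 → 21 → 41 → 32 → 14 → 27 → 4 → 7 → ... → 11 (length 21)
It first returns after 21 out-shuffles.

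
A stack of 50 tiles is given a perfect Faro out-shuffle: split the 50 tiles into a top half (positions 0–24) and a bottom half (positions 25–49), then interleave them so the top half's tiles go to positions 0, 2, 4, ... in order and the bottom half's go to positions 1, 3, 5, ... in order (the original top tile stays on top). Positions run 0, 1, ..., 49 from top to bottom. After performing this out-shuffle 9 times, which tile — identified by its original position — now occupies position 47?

40

Work backwards from position 47, undoing one out-shuffle at a time:
47 ← 48 ← 24 ← 12 ← 6 ← 3 ← 26 ← 13 ← 31 ← 40
So the tile now at position 47 started at position 40.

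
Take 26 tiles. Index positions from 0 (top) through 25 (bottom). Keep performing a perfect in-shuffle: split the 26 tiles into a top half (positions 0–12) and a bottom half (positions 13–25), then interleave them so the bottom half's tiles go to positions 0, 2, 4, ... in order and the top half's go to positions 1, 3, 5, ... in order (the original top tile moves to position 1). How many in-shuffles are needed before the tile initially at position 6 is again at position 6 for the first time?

Follow position 6 under repeated in-shuffles:
6 → 13 → 0 → 1 → 3 → 7 → 15 → 4 → 9 → 19 → 12 → 25 → 24 → 22 → 18 → 10 → 21 → 16 → 6
It first returns after 18 in-shuffles.

18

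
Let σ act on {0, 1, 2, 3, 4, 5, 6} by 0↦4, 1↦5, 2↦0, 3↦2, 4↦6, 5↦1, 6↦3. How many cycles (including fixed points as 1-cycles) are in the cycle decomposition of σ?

Cycle decomposition: (0 4 6 3 2) (1 5).
2 cycles.

2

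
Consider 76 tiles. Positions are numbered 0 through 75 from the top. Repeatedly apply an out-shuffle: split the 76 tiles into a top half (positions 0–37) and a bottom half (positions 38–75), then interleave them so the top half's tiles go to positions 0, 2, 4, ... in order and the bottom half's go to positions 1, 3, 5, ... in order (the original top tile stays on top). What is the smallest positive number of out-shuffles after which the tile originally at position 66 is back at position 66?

20

Follow position 66 under repeated out-shuffles:
66 → 57 → 39 → 3 → 6 → 12 → 24 → 48 → 21 → 42 → 9 → 18 → 36 → 72 → 69 → 63 → 51 → 27 → 54 → 33 → 66
It first returns after 20 out-shuffles.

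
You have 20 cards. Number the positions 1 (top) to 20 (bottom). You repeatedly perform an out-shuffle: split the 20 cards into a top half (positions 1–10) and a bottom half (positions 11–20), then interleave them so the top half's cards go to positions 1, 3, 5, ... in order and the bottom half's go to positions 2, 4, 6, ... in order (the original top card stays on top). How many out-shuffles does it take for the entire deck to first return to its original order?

The out-shuffle permutes the 20 positions with cycle lengths [1, 1, 18].
Every card is home exactly when every cycle has completed a whole number of laps, i.e. after lcm(1, 18) = 18 out-shuffles.

18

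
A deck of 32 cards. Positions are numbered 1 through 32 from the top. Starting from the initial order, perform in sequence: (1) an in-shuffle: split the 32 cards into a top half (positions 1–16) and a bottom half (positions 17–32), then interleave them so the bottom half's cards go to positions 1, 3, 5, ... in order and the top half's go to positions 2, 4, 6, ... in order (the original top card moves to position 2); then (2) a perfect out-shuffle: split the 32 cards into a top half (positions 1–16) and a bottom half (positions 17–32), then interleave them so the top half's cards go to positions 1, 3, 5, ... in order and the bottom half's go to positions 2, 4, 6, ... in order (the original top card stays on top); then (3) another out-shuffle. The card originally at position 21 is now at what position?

Track the card from position 21 forward through each operation:
  after op 1 (in-shuffle): 21 → 9
  after op 2 (out-shuffle): 9 → 17
  after op 3 (out-shuffle): 17 → 2

2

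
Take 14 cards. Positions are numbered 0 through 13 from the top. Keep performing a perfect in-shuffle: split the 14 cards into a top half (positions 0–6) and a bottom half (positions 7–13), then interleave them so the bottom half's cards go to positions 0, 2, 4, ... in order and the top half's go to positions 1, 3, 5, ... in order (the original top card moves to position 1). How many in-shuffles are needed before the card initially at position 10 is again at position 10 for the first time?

4

Follow position 10 under repeated in-shuffles:
10 → 6 → 13 → 12 → 10
It first returns after 4 in-shuffles.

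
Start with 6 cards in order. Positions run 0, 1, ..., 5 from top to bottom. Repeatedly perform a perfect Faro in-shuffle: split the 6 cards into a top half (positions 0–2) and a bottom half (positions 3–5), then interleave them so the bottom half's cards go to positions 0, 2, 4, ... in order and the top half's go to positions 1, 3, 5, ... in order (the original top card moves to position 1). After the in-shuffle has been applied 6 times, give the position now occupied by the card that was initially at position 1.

1

Track the card's position through each in-shuffle:
1 → 3 → 0 → 1 → 3 → 0 → 1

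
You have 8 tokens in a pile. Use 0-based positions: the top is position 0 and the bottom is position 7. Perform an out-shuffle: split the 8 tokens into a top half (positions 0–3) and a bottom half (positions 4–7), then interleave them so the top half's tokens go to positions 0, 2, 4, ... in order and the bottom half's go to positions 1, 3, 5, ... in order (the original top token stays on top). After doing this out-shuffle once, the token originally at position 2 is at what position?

Track the token's position through each out-shuffle:
2 → 4

4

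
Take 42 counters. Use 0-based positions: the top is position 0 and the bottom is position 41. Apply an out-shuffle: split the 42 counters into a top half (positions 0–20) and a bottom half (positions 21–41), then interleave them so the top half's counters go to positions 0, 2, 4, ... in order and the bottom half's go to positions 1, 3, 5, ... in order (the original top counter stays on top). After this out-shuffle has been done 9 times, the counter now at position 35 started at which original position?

12

Work backwards from position 35, undoing one out-shuffle at a time:
35 ← 38 ← 19 ← 30 ← 15 ← 28 ← 14 ← 7 ← 24 ← 12
So the counter now at position 35 started at position 12.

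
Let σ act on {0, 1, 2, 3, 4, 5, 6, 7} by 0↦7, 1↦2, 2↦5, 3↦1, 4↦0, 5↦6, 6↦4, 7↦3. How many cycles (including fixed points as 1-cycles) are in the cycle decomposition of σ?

1

Cycle decomposition: (0 7 3 1 2 5 6 4).
1 cycle.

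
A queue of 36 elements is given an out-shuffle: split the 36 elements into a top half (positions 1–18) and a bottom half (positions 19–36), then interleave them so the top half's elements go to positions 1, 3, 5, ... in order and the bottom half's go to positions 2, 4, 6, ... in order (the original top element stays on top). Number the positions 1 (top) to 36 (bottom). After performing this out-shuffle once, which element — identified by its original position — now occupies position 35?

18

Work backwards from position 35, undoing one out-shuffle at a time:
35 ← 18
So the element now at position 35 started at position 18.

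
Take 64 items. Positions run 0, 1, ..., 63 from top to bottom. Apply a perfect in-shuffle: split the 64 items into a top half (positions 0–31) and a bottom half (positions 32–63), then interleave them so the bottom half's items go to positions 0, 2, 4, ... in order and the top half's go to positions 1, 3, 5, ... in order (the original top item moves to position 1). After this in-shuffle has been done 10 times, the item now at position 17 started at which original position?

Work backwards from position 17, undoing one in-shuffle at a time:
17 ← 8 ← 36 ← 50 ← 57 ← 28 ← 46 ← 55 ← 27 ← 13 ← 6
So the item now at position 17 started at position 6.

6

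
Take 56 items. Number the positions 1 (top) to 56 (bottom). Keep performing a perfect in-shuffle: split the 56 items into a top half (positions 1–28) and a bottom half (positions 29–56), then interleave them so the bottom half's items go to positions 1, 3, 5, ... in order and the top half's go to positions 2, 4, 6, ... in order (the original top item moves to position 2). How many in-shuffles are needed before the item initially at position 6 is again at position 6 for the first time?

18

Follow position 6 under repeated in-shuffles:
6 → 12 → 24 → 48 → 39 → 21 → 42 → 27 → 54 → 51 → 45 → 33 → 9 → 18 → 36 → 15 → 30 → 3 → 6
It first returns after 18 in-shuffles.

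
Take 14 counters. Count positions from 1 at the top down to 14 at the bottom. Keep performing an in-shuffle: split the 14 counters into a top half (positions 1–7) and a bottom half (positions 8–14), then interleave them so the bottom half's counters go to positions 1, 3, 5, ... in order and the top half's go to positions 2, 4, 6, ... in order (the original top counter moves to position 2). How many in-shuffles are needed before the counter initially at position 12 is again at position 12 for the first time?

Follow position 12 under repeated in-shuffles:
12 → 9 → 3 → 6 → 12
It first returns after 4 in-shuffles.

4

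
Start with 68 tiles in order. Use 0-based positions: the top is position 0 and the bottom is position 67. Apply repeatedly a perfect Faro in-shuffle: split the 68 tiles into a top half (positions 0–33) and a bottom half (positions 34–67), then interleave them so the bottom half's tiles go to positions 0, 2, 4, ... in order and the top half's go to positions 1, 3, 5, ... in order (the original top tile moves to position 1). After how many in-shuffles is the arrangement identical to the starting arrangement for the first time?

The in-shuffle permutes the 68 positions with cycle lengths [2, 11, 11, 22, 22].
Every tile is home exactly when every cycle has completed a whole number of laps, i.e. after lcm(2, 11, 22) = 22 in-shuffles.

22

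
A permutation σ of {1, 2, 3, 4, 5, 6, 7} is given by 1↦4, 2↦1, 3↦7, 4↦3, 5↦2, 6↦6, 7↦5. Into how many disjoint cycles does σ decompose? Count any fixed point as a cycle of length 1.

Cycle decomposition: (1 4 3 7 5 2) (6).
2 cycles.

2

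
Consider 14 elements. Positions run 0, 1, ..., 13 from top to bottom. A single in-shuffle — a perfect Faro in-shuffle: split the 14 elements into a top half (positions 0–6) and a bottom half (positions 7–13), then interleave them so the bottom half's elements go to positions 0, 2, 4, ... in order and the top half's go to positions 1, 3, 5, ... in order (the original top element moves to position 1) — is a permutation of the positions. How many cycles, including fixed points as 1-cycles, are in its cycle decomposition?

4

Trace each unvisited position around until it returns:
(0 1 3 7) (2 5 11 8) (4 9) (6 13 12 10)
4 cycles in total.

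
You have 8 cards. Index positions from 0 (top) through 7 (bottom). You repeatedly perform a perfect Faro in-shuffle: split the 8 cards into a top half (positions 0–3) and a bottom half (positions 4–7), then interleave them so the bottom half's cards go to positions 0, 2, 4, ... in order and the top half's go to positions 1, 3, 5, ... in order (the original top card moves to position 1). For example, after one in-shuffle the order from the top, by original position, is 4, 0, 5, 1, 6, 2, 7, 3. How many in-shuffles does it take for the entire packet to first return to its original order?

The in-shuffle permutes the 8 positions with cycle lengths [2, 6].
Every card is home exactly when every cycle has completed a whole number of laps, i.e. after lcm(2, 6) = 6 in-shuffles.

6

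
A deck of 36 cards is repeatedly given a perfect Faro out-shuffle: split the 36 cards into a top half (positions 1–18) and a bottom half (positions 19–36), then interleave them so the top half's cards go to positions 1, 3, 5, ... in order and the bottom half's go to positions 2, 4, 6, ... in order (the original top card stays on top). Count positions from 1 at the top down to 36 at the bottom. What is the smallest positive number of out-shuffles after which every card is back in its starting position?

12

The out-shuffle permutes the 36 positions with cycle lengths [1, 1, 3, 3, 4, 12, 12].
Every card is home exactly when every cycle has completed a whole number of laps, i.e. after lcm(1, 3, 4, 12) = 12 out-shuffles.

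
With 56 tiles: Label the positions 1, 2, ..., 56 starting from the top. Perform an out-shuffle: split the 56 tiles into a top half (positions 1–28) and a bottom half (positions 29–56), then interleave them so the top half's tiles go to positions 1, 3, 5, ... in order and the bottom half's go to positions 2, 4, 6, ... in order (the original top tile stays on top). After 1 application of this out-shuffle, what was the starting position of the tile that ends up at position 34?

Work backwards from position 34, undoing one out-shuffle at a time:
34 ← 45
So the tile now at position 34 started at position 45.

45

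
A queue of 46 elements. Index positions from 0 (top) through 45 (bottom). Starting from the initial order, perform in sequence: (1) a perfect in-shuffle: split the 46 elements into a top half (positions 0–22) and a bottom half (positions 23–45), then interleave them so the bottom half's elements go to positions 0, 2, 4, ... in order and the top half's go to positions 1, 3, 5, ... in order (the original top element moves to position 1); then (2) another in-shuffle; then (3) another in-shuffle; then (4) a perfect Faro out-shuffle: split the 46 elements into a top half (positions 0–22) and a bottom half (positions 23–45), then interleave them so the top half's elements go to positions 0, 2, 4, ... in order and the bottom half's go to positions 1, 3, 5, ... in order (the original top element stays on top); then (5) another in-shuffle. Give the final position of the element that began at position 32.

23

Track the element from position 32 forward through each operation:
  after op 1 (in-shuffle): 32 → 18
  after op 2 (in-shuffle): 18 → 37
  after op 3 (in-shuffle): 37 → 28
  after op 4 (out-shuffle): 28 → 11
  after op 5 (in-shuffle): 11 → 23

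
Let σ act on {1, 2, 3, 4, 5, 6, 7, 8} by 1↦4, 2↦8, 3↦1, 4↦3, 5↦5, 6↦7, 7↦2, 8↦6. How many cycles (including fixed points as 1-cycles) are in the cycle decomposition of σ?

3

Cycle decomposition: (1 4 3) (2 8 6 7) (5).
3 cycles.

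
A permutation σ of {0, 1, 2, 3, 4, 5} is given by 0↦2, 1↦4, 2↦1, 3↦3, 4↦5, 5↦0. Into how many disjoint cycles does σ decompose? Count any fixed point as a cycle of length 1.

Cycle decomposition: (0 2 1 4 5) (3).
2 cycles.

2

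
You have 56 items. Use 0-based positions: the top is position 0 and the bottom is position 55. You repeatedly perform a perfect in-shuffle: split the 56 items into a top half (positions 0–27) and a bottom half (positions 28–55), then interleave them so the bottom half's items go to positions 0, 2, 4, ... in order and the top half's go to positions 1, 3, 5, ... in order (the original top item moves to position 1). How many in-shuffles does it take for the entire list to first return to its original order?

18

The in-shuffle permutes the 56 positions with cycle lengths [2, 18, 18, 18].
Every item is home exactly when every cycle has completed a whole number of laps, i.e. after lcm(2, 18) = 18 in-shuffles.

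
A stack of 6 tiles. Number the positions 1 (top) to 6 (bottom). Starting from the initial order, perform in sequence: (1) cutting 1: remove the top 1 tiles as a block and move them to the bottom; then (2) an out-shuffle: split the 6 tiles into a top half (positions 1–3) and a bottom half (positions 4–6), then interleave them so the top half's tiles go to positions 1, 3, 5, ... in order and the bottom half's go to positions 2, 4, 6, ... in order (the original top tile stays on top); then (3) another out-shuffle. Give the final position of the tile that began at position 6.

2

Track the tile from position 6 forward through each operation:
  after op 1 (cut 1): 6 → 5
  after op 2 (out-shuffle): 5 → 4
  after op 3 (out-shuffle): 4 → 2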